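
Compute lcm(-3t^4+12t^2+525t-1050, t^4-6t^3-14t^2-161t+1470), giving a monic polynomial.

Apply the Euclidean algorithm:
  -3t^4+12t^2+525t-1050 = (-3)(t^4-6t^3-14t^2-161t+1470) + (-18t^3-30t^2+42t+3360)
  t^4-6t^3-14t^2-161t+1470 = (-(1/18)t+23/54)(-18t^3-30t^2+42t+3360) + ((10/9)t^2+(70/9)t+350/9)
  -18t^3-30t^2+42t+3360 = (-(81/5)t+432/5)((10/9)t^2+(70/9)t+350/9) + (0)
Last nonzero remainder: (10/9)t^2+(70/9)t+350/9. Dividing through by 10/9 gives the monic gcd t^2+7t+35.
Then lcm(f, g) = f·g / gcd(f, g); expanding and making the result monic gives the answer.

t^6-13t^5+38t^4-123t^3+2457t^2-11900t+14700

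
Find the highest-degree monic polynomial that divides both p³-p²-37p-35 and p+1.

p+1

Euclidean algorithm in ℚ[p]:
  p³-p²-37p-35 = (p²-2p-35)(p+1) + (0)
The last nonzero remainder p+1 is already monic.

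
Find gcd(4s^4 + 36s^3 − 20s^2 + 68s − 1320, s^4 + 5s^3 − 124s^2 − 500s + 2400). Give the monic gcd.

s^2 + 7s − 30

By polynomial division,
  4s^4 + 36s^3 − 20s^2 + 68s − 1320 = (4)(s^4 + 5s^3 − 124s^2 − 500s + 2400) + (16s^3 + 476s^2 + 2068s − 10920)
  s^4 + 5s^3 − 124s^2 − 500s + 2400 = ((1/16)s − 99/64)(16s^3 + 476s^2 + 2068s − 10920) + ((7729/16)s^2 + (54103/16)s − 115935/8)
  16s^3 + 476s^2 + 2068s − 10920 = ((256/7729)s + 5824/7729)((7729/16)s^2 + (54103/16)s − 115935/8) + (0)
Last nonzero remainder: (7729/16)s^2 + (54103/16)s − 115935/8. Dividing through by 7729/16 gives the monic gcd s^2 + 7s − 30.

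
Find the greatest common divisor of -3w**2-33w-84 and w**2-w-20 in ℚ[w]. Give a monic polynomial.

Apply the Euclidean algorithm:
  -3w**2-33w-84 = (-3)(w**2-w-20) + (-36w-144)
  w**2-w-20 = (-(1/36)w+5/36)(-36w-144) + (0)
Last nonzero remainder: -36w-144. Dividing through by -36 gives the monic gcd w+4.

w+4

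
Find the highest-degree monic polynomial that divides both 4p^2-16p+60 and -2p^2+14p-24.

1

Apply the Euclidean algorithm:
  4p^2-16p+60 = (-2)(-2p^2+14p-24) + (12p+12)
  -2p^2+14p-24 = (-(1/6)p+4/3)(12p+12) + (-40)
  12p+12 = (-(3/10)p-3/10)(-40) + (0)
The last nonzero remainder is the constant -40, so the polynomials are coprime and gcd = 1.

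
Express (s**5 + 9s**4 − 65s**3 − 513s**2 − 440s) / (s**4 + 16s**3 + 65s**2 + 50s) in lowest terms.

By polynomial division,
  s**5 + 9s**4 − 65s**3 − 513s**2 − 440s = (s − 7)(s**4 + 16s**3 + 65s**2 + 50s) + (−18s**3 − 108s**2 − 90s)
  s**4 + 16s**3 + 65s**2 + 50s = (−(1/18)s − 5/9)(−18s**3 − 108s**2 − 90s) + (0)
Last nonzero remainder: −18s**3 − 108s**2 − 90s. Dividing through by −18 gives the monic gcd s**3 + 6s**2 + 5s.
Cancel s**3 + 6s**2 + 5s from numerator and denominator to get the reduced form.

(s**2 + 3s − 88)/(s + 10)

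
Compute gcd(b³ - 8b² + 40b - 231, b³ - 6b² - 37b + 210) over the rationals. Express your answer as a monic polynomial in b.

b - 7

Euclidean algorithm in ℚ[b]:
  b³ - 8b² + 40b - 231 = (b³ - 6b² - 37b + 210) + (-2b² + 77b - 441)
  b³ - 6b² - 37b + 210 = (-(1/2)b - 65/4)(-2b² + 77b - 441) + ((3975/4)b - 27825/4)
  -2b² + 77b - 441 = (-(8/3975)b + 84/1325)((3975/4)b - 27825/4) + (0)
Last nonzero remainder: (3975/4)b - 27825/4. Dividing through by 3975/4 gives the monic gcd b - 7.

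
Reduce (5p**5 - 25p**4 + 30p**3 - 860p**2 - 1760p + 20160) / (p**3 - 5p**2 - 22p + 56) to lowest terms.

(5p**3 - 10p**2 + 140p - 720)/(p - 2)

Euclidean algorithm in ℚ[p]:
  5p**5 - 25p**4 + 30p**3 - 860p**2 - 1760p + 20160 = (5p**2 + 140)(p**3 - 5p**2 - 22p + 56) + (-440p**2 + 1320p + 12320)
  p**3 - 5p**2 - 22p + 56 = (-(1/440)p + 1/220)(-440p**2 + 1320p + 12320) + (0)
Last nonzero remainder: -440p**2 + 1320p + 12320. Dividing through by -440 gives the monic gcd p**2 - 3p - 28.
Cancel p**2 - 3p - 28 from numerator and denominator to get the reduced form.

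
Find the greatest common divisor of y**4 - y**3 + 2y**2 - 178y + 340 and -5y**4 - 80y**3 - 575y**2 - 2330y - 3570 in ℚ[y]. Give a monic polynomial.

Repeated division with remainder:
  y**4 - y**3 + 2y**2 - 178y + 340 = (-1/5)(-5y**4 - 80y**3 - 575y**2 - 2330y - 3570) + (-17y**3 - 113y**2 - 644y - 374)
  -5y**4 - 80y**3 - 575y**2 - 2330y - 3570 = ((5/17)y + 795/289)(-17y**3 - 113y**2 - 644y - 374) + (-(21600/289)y**2 - (129600/289)y - 43200/17)
  -17y**3 - 113y**2 - 644y - 374 = ((4913/21600)y + 3179/21600)(-(21600/289)y**2 - (129600/289)y - 43200/17) + (0)
Last nonzero remainder: -(21600/289)y**2 - (129600/289)y - 43200/17. Dividing through by -21600/289 gives the monic gcd y**2 + 6y + 34.

y**2 + 6y + 34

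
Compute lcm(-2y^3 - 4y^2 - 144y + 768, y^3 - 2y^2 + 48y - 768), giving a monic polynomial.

By polynomial division,
  -2y^3 - 4y^2 - 144y + 768 = (-2)(y^3 - 2y^2 + 48y - 768) + (-8y^2 - 48y - 768)
  y^3 - 2y^2 + 48y - 768 = (-(1/8)y + 1)(-8y^2 - 48y - 768) + (0)
Last nonzero remainder: -8y^2 - 48y - 768. Dividing through by -8 gives the monic gcd y^2 + 6y + 96.
Then lcm(f, g) = f·g / gcd(f, g); expanding and making the result monic gives the answer.

y^4 - 6y^3 + 56y^2 - 960y + 3072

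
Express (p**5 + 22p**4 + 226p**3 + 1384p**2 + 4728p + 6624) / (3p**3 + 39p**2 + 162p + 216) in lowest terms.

(p**3 + 12p**2 + 82p + 276)/(3p + 9)

Repeated division with remainder:
  p**5 + 22p**4 + 226p**3 + 1384p**2 + 4728p + 6624 = ((1/3)p**2 + 3p + 55/3)(3p**3 + 39p**2 + 162p + 216) + (111p**2 + 1110p + 2664)
  3p**3 + 39p**2 + 162p + 216 = ((1/37)p + 3/37)(111p**2 + 1110p + 2664) + (0)
Last nonzero remainder: 111p**2 + 1110p + 2664. Dividing through by 111 gives the monic gcd p**2 + 10p + 24.
Cancel p**2 + 10p + 24 from numerator and denominator to get the reduced form.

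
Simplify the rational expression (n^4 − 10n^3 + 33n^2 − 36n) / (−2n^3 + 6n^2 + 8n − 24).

Euclidean algorithm in ℚ[n]:
  n^4 − 10n^3 + 33n^2 − 36n = (−(1/2)n + 7/2)(−2n^3 + 6n^2 + 8n − 24) + (16n^2 − 76n + 84)
  −2n^3 + 6n^2 + 8n − 24 = (−(1/8)n − 7/32)(16n^2 − 76n + 84) + ((15/8)n − 45/8)
  16n^2 − 76n + 84 = ((128/15)n − 224/15)((15/8)n − 45/8) + (0)
Last nonzero remainder: (15/8)n − 45/8. Dividing through by 15/8 gives the monic gcd n − 3.
Cancel n − 3 from numerator and denominator to get the reduced form.

(−n^3 + 7n^2 − 12n)/(2n^2 − 8)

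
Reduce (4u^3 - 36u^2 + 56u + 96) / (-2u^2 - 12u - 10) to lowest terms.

Euclidean algorithm in ℚ[u]:
  4u^3 - 36u^2 + 56u + 96 = (-2u + 30)(-2u^2 - 12u - 10) + (396u + 396)
  -2u^2 - 12u - 10 = (-(1/198)u - 5/198)(396u + 396) + (0)
Last nonzero remainder: 396u + 396. Dividing through by 396 gives the monic gcd u + 1.
Cancel u + 1 from numerator and denominator to get the reduced form.

(-2u^2 + 20u - 48)/(u + 5)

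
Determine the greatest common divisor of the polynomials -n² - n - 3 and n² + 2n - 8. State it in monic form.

1

Euclidean algorithm in ℚ[n]:
  -n² - n - 3 = (-1)(n² + 2n - 8) + (n - 11)
  n² + 2n - 8 = (n + 13)(n - 11) + (135)
  n - 11 = ((1/135)n - 11/135)(135) + (0)
The last nonzero remainder is the constant 135, so the polynomials are coprime and gcd = 1.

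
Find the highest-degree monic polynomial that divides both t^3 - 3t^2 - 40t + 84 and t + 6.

t + 6

Euclidean algorithm in ℚ[t]:
  t^3 - 3t^2 - 40t + 84 = (t^2 - 9t + 14)(t + 6) + (0)
The last nonzero remainder t + 6 is already monic.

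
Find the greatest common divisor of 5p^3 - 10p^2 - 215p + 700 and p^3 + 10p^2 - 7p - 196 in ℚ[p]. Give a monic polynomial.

p^2 + 3p - 28

Repeated division with remainder:
  5p^3 - 10p^2 - 215p + 700 = (5)(p^3 + 10p^2 - 7p - 196) + (-60p^2 - 180p + 1680)
  p^3 + 10p^2 - 7p - 196 = (-(1/60)p - 7/60)(-60p^2 - 180p + 1680) + (0)
Last nonzero remainder: -60p^2 - 180p + 1680. Dividing through by -60 gives the monic gcd p^2 + 3p - 28.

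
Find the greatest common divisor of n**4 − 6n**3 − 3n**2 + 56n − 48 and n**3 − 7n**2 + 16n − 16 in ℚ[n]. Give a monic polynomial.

n − 4

Repeated division with remainder:
  n**4 − 6n**3 − 3n**2 + 56n − 48 = (n + 1)(n**3 − 7n**2 + 16n − 16) + (−12n**2 + 56n − 32)
  n**3 − 7n**2 + 16n − 16 = (−(1/12)n + 7/36)(−12n**2 + 56n − 32) + ((22/9)n − 88/9)
  −12n**2 + 56n − 32 = (−(54/11)n + 36/11)((22/9)n − 88/9) + (0)
Last nonzero remainder: (22/9)n − 88/9. Dividing through by 22/9 gives the monic gcd n − 4.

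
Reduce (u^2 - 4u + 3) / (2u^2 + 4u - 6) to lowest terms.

Repeated division with remainder:
  u^2 - 4u + 3 = (1/2)(2u^2 + 4u - 6) + (-6u + 6)
  2u^2 + 4u - 6 = (-(1/3)u - 1)(-6u + 6) + (0)
Last nonzero remainder: -6u + 6. Dividing through by -6 gives the monic gcd u - 1.
Cancel u - 1 from numerator and denominator to get the reduced form.

(u - 3)/(2u + 6)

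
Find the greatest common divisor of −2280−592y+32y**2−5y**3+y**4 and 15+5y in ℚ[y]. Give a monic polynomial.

3+y

Apply the Euclidean algorithm:
  y**4−5y**3+32y**2−592y−2280 = ((1/5)y**3−(8/5)y**2+(56/5)y−152)(5y+15) + (0)
Last nonzero remainder: 5y+15. Dividing through by 5 gives the monic gcd y+3.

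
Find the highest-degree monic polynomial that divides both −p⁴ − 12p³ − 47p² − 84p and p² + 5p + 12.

p² + 5p + 12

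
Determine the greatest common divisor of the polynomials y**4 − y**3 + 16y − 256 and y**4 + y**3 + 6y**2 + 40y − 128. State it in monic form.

Apply the Euclidean algorithm:
  y**4 − y**3 + 16y − 256 = (y**4 + y**3 + 6y**2 + 40y − 128) + (−2y**3 − 6y**2 − 24y − 128)
  y**4 + y**3 + 6y**2 + 40y − 128 = (−(1/2)y + 1)(−2y**3 − 6y**2 − 24y − 128) + (0)
Last nonzero remainder: −2y**3 − 6y**2 − 24y − 128. Dividing through by −2 gives the monic gcd y**3 + 3y**2 + 12y + 64.

y**3 + 3y**2 + 12y + 64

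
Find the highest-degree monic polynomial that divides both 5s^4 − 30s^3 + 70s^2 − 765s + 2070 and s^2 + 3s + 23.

s^2 + 3s + 23

Apply the Euclidean algorithm:
  5s^4 − 30s^3 + 70s^2 − 765s + 2070 = (5s^2 − 45s + 90)(s^2 + 3s + 23) + (0)
The last nonzero remainder s^2 + 3s + 23 is already monic.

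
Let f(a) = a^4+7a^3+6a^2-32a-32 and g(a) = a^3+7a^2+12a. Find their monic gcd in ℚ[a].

a+4

By polynomial division,
  a^4+7a^3+6a^2-32a-32 = (a)(a^3+7a^2+12a) + (-6a^2-32a-32)
  a^3+7a^2+12a = (-(1/6)a-5/18)(-6a^2-32a-32) + (-(20/9)a-80/9)
  -6a^2-32a-32 = ((27/10)a+18/5)(-(20/9)a-80/9) + (0)
Last nonzero remainder: -(20/9)a-80/9. Dividing through by -20/9 gives the monic gcd a+4.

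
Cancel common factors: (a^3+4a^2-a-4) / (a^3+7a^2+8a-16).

(a+1)/(a+4)

Apply the Euclidean algorithm:
  a^3+4a^2-a-4 = (a^3+7a^2+8a-16) + (-3a^2-9a+12)
  a^3+7a^2+8a-16 = (-(1/3)a-4/3)(-3a^2-9a+12) + (0)
Last nonzero remainder: -3a^2-9a+12. Dividing through by -3 gives the monic gcd a^2+3a-4.
Cancel a^2+3a-4 from numerator and denominator to get the reduced form.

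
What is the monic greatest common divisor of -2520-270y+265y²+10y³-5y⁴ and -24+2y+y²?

-24+2y+y²

Euclidean algorithm in ℚ[y]:
  -5y⁴+10y³+265y²-270y-2520 = (-5y²+20y+105)(y²+2y-24) + (0)
The last nonzero remainder y²+2y-24 is already monic.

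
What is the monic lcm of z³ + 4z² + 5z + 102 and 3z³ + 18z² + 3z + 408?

z⁴ + 12z³ + 37z² + 142z + 816

Apply the Euclidean algorithm:
  z³ + 4z² + 5z + 102 = (1/3)(3z³ + 18z² + 3z + 408) + (-2z² + 4z - 34)
  3z³ + 18z² + 3z + 408 = (-(3/2)z - 12)(-2z² + 4z - 34) + (0)
Last nonzero remainder: -2z² + 4z - 34. Dividing through by -2 gives the monic gcd z² - 2z + 17.
Then lcm(f, g) = f·g / gcd(f, g); expanding and making the result monic gives the answer.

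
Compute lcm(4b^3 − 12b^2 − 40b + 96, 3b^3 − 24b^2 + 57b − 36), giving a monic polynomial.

b^5 − 7b^4 + 5b^3 + 55b^2 − 126b + 72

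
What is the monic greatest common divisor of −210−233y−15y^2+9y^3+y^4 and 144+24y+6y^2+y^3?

6+y

Apply the Euclidean algorithm:
  y^4+9y^3−15y^2−233y−210 = (y+3)(y^3+6y^2+24y+144) + (−57y^2−449y−642)
  y^3+6y^2+24y+144 = (−(1/57)y+107/3249)(−57y^2−449y−642) + ((89425/3249)y+178850/1083)
  −57y^2−449y−642 = (−(185193/89425)y−347643/89425)((89425/3249)y+178850/1083) + (0)
Last nonzero remainder: (89425/3249)y+178850/1083. Dividing through by 89425/3249 gives the monic gcd y+6.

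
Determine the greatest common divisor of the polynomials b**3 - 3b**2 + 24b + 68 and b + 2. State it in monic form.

Euclidean algorithm in ℚ[b]:
  b**3 - 3b**2 + 24b + 68 = (b**2 - 5b + 34)(b + 2) + (0)
The last nonzero remainder b + 2 is already monic.

b + 2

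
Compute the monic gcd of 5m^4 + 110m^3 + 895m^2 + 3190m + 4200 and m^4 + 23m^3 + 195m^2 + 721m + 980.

Apply the Euclidean algorithm:
  5m^4 + 110m^3 + 895m^2 + 3190m + 4200 = (5)(m^4 + 23m^3 + 195m^2 + 721m + 980) + (-5m^3 - 80m^2 - 415m - 700)
  m^4 + 23m^3 + 195m^2 + 721m + 980 = (-(1/5)m - 7/5)(-5m^3 - 80m^2 - 415m - 700) + (0)
Last nonzero remainder: -5m^3 - 80m^2 - 415m - 700. Dividing through by -5 gives the monic gcd m^3 + 16m^2 + 83m + 140.

m^3 + 16m^2 + 83m + 140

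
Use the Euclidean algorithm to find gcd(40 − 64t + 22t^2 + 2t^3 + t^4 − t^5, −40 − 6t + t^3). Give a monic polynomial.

Apply the Euclidean algorithm:
  −t^5 + t^4 + 2t^3 + 22t^2 − 64t + 40 = (−t^2 + t − 4)(t^3 − 6t − 40) + (−12t^2 − 48t − 120)
  t^3 − 6t − 40 = (−(1/12)t + 1/3)(−12t^2 − 48t − 120) + (0)
Last nonzero remainder: −12t^2 − 48t − 120. Dividing through by −12 gives the monic gcd t^2 + 4t + 10.

10 + 4t + t^2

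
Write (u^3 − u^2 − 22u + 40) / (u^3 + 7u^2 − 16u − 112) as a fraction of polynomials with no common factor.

(u^2 + 3u − 10)/(u^2 + 11u + 28)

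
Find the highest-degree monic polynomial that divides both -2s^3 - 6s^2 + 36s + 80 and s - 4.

s - 4

Euclidean algorithm in ℚ[s]:
  -2s^3 - 6s^2 + 36s + 80 = (-2s^2 - 14s - 20)(s - 4) + (0)
The last nonzero remainder s - 4 is already monic.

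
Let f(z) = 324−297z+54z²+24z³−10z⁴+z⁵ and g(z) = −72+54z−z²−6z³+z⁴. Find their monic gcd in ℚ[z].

Repeated division with remainder:
  z⁵−10z⁴+24z³+54z²−297z+324 = (z−4)(z⁴−6z³−z²+54z−72) + (z³−4z²−9z+36)
  z⁴−6z³−z²+54z−72 = (z−2)(z³−4z²−9z+36) + (0)
The last nonzero remainder z³−4z²−9z+36 is already monic.

36−9z−4z²+z³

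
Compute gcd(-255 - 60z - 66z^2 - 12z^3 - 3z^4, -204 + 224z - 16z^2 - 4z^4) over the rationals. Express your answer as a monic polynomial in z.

Repeated division with remainder:
  -3z^4 - 12z^3 - 66z^2 - 60z - 255 = (3/4)(-4z^4 - 16z^2 + 224z - 204) + (-12z^3 - 54z^2 - 228z - 102)
  -4z^4 - 16z^2 + 224z - 204 = ((1/3)z - 3/2)(-12z^3 - 54z^2 - 228z - 102) + (-21z^2 - 84z - 357)
  -12z^3 - 54z^2 - 228z - 102 = ((4/7)z + 2/7)(-21z^2 - 84z - 357) + (0)
Last nonzero remainder: -21z^2 - 84z - 357. Dividing through by -21 gives the monic gcd z^2 + 4z + 17.

17 + 4z + z^2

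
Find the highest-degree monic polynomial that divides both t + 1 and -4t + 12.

Apply the Euclidean algorithm:
  t + 1 = (-1/4)(-4t + 12) + (4)
  -4t + 12 = (-t + 3)(4) + (0)
The last nonzero remainder is the constant 4, so the polynomials are coprime and gcd = 1.

1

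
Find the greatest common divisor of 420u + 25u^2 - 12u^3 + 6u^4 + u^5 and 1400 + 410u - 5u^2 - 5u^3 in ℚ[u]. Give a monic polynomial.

28 + 11u + u^2

Apply the Euclidean algorithm:
  u^5 + 6u^4 - 12u^3 + 25u^2 + 420u = (-(1/5)u^2 - u - 13)(-5u^3 - 5u^2 + 410u + 1400) + (650u^2 + 7150u + 18200)
  -5u^3 - 5u^2 + 410u + 1400 = (-(1/130)u + 1/13)(650u^2 + 7150u + 18200) + (0)
Last nonzero remainder: 650u^2 + 7150u + 18200. Dividing through by 650 gives the monic gcd u^2 + 11u + 28.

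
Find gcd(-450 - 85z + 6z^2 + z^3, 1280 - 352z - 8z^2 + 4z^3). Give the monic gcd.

By polynomial division,
  z^3 + 6z^2 - 85z - 450 = (1/4)(4z^3 - 8z^2 - 352z + 1280) + (8z^2 + 3z - 770)
  4z^3 - 8z^2 - 352z + 1280 = ((1/2)z - 19/16)(8z^2 + 3z - 770) + ((585/16)z + 2925/8)
  8z^2 + 3z - 770 = ((128/585)z - 1232/585)((585/16)z + 2925/8) + (0)
Last nonzero remainder: (585/16)z + 2925/8. Dividing through by 585/16 gives the monic gcd z + 10.

10 + z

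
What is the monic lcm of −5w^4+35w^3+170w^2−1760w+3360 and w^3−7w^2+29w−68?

Repeated division with remainder:
  −5w^4+35w^3+170w^2−1760w+3360 = (−5w)(w^3−7w^2+29w−68) + (315w^2−2100w+3360)
  w^3−7w^2+29w−68 = ((1/315)w−1/945)(315w^2−2100w+3360) + ((145/9)w−580/9)
  315w^2−2100w+3360 = ((567/29)w−1512/29)((145/9)w−580/9) + (0)
Last nonzero remainder: (145/9)w−580/9. Dividing through by 145/9 gives the monic gcd w−4.
Then lcm(f, g) = f·g / gcd(f, g); expanding and making the result monic gives the answer.

w^6−10w^5+4w^4+335w^3−2306w^2+8000w−11424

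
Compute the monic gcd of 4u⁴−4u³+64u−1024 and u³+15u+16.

u²−u+16

Apply the Euclidean algorithm:
  4u⁴−4u³+64u−1024 = (4u−4)(u³+15u+16) + (−60u²+60u−960)
  u³+15u+16 = (−(1/60)u−1/60)(−60u²+60u−960) + (0)
Last nonzero remainder: −60u²+60u−960. Dividing through by −60 gives the monic gcd u²−u+16.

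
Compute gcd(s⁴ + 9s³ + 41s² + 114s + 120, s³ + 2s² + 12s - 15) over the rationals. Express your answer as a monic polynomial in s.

s² + 3s + 15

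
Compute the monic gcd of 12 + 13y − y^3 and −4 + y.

−4 + y

By polynomial division,
  −y^3 + 13y + 12 = (−y^2 − 4y − 3)(y − 4) + (0)
The last nonzero remainder y − 4 is already monic.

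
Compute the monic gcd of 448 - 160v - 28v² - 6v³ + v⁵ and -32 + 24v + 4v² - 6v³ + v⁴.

8 - 6v + v²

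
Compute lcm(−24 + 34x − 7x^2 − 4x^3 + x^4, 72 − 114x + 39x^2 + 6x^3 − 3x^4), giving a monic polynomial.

288 − 432x + 94x^2 + 75x^3 − 23x^4 − 3x^5 + x^6

Repeated division with remainder:
  x^4 − 4x^3 − 7x^2 + 34x − 24 = (−1/3)(−3x^4 + 6x^3 + 39x^2 − 114x + 72) + (−2x^3 + 6x^2 − 4x)
  −3x^4 + 6x^3 + 39x^2 − 114x + 72 = ((3/2)x + 3/2)(−2x^3 + 6x^2 − 4x) + (36x^2 − 108x + 72)
  −2x^3 + 6x^2 − 4x = (−(1/18)x)(36x^2 − 108x + 72) + (0)
Last nonzero remainder: 36x^2 − 108x + 72. Dividing through by 36 gives the monic gcd x^2 − 3x + 2.
Then lcm(f, g) = f·g / gcd(f, g); expanding and making the result monic gives the answer.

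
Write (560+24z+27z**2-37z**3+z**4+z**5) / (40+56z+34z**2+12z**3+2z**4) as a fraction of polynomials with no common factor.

(112-40z-z**2+z**3)/(8+8z+2z**2)

Euclidean algorithm in ℚ[z]:
  z**5+z**4-37z**3+27z**2+24z+560 = ((1/2)z-5/2)(2z**4+12z**3+34z**2+56z+40) + (-24z**3+84z**2+144z+660)
  2z**4+12z**3+34z**2+56z+40 = (-(1/12)z-19/24)(-24z**3+84z**2+144z+660) + ((225/2)z**2+225z+1125/2)
  -24z**3+84z**2+144z+660 = (-(16/75)z+88/75)((225/2)z**2+225z+1125/2) + (0)
Last nonzero remainder: (225/2)z**2+225z+1125/2. Dividing through by 225/2 gives the monic gcd z**2+2z+5.
Cancel z**2+2z+5 from numerator and denominator to get the reduced form.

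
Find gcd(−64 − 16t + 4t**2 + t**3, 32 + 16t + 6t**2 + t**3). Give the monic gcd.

4 + t

Apply the Euclidean algorithm:
  t**3 + 4t**2 − 16t − 64 = (t**3 + 6t**2 + 16t + 32) + (−2t**2 − 32t − 96)
  t**3 + 6t**2 + 16t + 32 = (−(1/2)t + 5)(−2t**2 − 32t − 96) + (128t + 512)
  −2t**2 − 32t − 96 = (−(1/64)t − 3/16)(128t + 512) + (0)
Last nonzero remainder: 128t + 512. Dividing through by 128 gives the monic gcd t + 4.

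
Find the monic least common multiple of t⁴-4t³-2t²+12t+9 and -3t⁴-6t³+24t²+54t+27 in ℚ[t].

Repeated division with remainder:
  t⁴-4t³-2t²+12t+9 = (-1/3)(-3t⁴-6t³+24t²+54t+27) + (-6t³+6t²+30t+18)
  -3t⁴-6t³+24t²+54t+27 = ((1/2)t+3/2)(-6t³+6t²+30t+18) + (0)
Last nonzero remainder: -6t³+6t²+30t+18. Dividing through by -6 gives the monic gcd t³-t²-5t-3.
Then lcm(f, g) = f·g / gcd(f, g); expanding and making the result monic gives the answer.

t⁵-t⁴-14t³+6t²+45t+27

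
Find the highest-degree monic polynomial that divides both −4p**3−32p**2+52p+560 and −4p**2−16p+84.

By polynomial division,
  −4p**3−32p**2+52p+560 = (p+4)(−4p**2−16p+84) + (32p+224)
  −4p**2−16p+84 = (−(1/8)p+3/8)(32p+224) + (0)
Last nonzero remainder: 32p+224. Dividing through by 32 gives the monic gcd p+7.

p+7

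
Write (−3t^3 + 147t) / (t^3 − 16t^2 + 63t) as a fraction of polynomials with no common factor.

(−3t − 21)/(t − 9)

Apply the Euclidean algorithm:
  −3t^3 + 147t = (−3)(t^3 − 16t^2 + 63t) + (−48t^2 + 336t)
  t^3 − 16t^2 + 63t = (−(1/48)t + 3/16)(−48t^2 + 336t) + (0)
Last nonzero remainder: −48t^2 + 336t. Dividing through by −48 gives the monic gcd t^2 − 7t.
Cancel t^2 − 7t from numerator and denominator to get the reduced form.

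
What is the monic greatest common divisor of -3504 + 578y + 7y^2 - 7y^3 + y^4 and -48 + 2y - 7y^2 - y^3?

8 + y

Repeated division with remainder:
  y^4 - 7y^3 + 7y^2 + 578y - 3504 = (-y + 14)(-y^3 - 7y^2 + 2y - 48) + (107y^2 + 502y - 2832)
  -y^3 - 7y^2 + 2y - 48 = (-(1/107)y - 247/11449)(107y^2 + 502y - 2832) + (-(156132/11449)y - 1249056/11449)
  107y^2 + 502y - 2832 = (-(1225043/156132)y + 675491/26022)(-(156132/11449)y - 1249056/11449) + (0)
Last nonzero remainder: -(156132/11449)y - 1249056/11449. Dividing through by -156132/11449 gives the monic gcd y + 8.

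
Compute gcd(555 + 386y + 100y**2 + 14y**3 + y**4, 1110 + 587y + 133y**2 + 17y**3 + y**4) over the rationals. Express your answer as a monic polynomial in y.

185 + 67y + 11y**2 + y**3

Repeated division with remainder:
  y**4 + 14y**3 + 100y**2 + 386y + 555 = (y**4 + 17y**3 + 133y**2 + 587y + 1110) + (-3y**3 - 33y**2 - 201y - 555)
  y**4 + 17y**3 + 133y**2 + 587y + 1110 = (-(1/3)y - 2)(-3y**3 - 33y**2 - 201y - 555) + (0)
Last nonzero remainder: -3y**3 - 33y**2 - 201y - 555. Dividing through by -3 gives the monic gcd y**3 + 11y**2 + 67y + 185.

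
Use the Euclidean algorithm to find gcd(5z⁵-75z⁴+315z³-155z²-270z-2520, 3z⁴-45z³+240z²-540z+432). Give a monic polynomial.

z²-10z+24

Euclidean algorithm in ℚ[z]:
  5z⁵-75z⁴+315z³-155z²-270z-2520 = ((5/3)z)(3z⁴-45z³+240z²-540z+432) + (-85z³+745z²-990z-2520)
  3z⁴-45z³+240z²-540z+432 = (-(3/85)z+318/1445)(-85z³+745z²-990z-2520) + ((11880/289)z²-(118800/289)z+285120/289)
  -85z³+745z²-990z-2520 = (-(4913/2376)z-2023/792)((11880/289)z²-(118800/289)z+285120/289) + (0)
Last nonzero remainder: (11880/289)z²-(118800/289)z+285120/289. Dividing through by 11880/289 gives the monic gcd z²-10z+24.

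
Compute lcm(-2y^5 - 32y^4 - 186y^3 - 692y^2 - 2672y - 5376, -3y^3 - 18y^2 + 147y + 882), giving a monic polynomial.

y^6 + 9y^5 - 19y^4 - 305y^3 - 1086y^2 - 6664y - 18816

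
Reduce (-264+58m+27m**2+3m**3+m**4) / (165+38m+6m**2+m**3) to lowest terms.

Euclidean algorithm in ℚ[m]:
  m**4+3m**3+27m**2+58m-264 = (m-3)(m**3+6m**2+38m+165) + (7m**2+7m+231)
  m**3+6m**2+38m+165 = ((1/7)m+5/7)(7m**2+7m+231) + (0)
Last nonzero remainder: 7m**2+7m+231. Dividing through by 7 gives the monic gcd m**2+m+33.
Cancel m**2+m+33 from numerator and denominator to get the reduced form.

(-8+2m+m**2)/(5+m)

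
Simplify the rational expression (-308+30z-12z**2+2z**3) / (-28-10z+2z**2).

(22+z+z**2)/(2+z)

Repeated division with remainder:
  2z**3-12z**2+30z-308 = (z-1)(2z**2-10z-28) + (48z-336)
  2z**2-10z-28 = ((1/24)z+1/12)(48z-336) + (0)
Last nonzero remainder: 48z-336. Dividing through by 48 gives the monic gcd z-7.
Cancel z-7 from numerator and denominator to get the reduced form.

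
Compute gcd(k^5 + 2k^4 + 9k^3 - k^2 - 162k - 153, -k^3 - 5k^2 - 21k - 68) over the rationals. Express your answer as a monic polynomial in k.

k^2 + k + 17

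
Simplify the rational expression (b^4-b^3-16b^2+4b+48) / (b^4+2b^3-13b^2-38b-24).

Apply the Euclidean algorithm:
  b^4-b^3-16b^2+4b+48 = (b^4+2b^3-13b^2-38b-24) + (-3b^3-3b^2+42b+72)
  b^4+2b^3-13b^2-38b-24 = (-(1/3)b-1/3)(-3b^3-3b^2+42b+72) + (0)
Last nonzero remainder: -3b^3-3b^2+42b+72. Dividing through by -3 gives the monic gcd b^3+b^2-14b-24.
Cancel b^3+b^2-14b-24 from numerator and denominator to get the reduced form.

(b-2)/(b+1)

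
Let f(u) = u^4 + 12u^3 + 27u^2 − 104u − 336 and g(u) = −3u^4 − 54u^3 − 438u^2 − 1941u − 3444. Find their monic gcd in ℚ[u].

u^2 + 11u + 28

Apply the Euclidean algorithm:
  u^4 + 12u^3 + 27u^2 − 104u − 336 = (−1/3)(−3u^4 − 54u^3 − 438u^2 − 1941u − 3444) + (−6u^3 − 119u^2 − 751u − 1484)
  −3u^4 − 54u^3 − 438u^2 − 1941u − 3444 = ((1/2)u − 11/12)(−6u^3 − 119u^2 − 751u − 1484) + (−(2059/12)u^2 − (22649/12)u − 14413/3)
  −6u^3 − 119u^2 − 751u − 1484 = ((72/2059)u + 636/2059)(−(2059/12)u^2 − (22649/12)u − 14413/3) + (0)
Last nonzero remainder: −(2059/12)u^2 − (22649/12)u − 14413/3. Dividing through by −2059/12 gives the monic gcd u^2 + 11u + 28.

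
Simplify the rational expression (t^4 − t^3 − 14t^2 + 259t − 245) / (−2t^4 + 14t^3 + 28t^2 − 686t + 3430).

Repeated division with remainder:
  t^4 − t^3 − 14t^2 + 259t − 245 = (−1/2)(−2t^4 + 14t^3 + 28t^2 − 686t + 3430) + (6t^3 − 84t + 1470)
  −2t^4 + 14t^3 + 28t^2 − 686t + 3430 = (−(1/3)t + 7/3)(6t^3 − 84t + 1470) + (0)
Last nonzero remainder: 6t^3 − 84t + 1470. Dividing through by 6 gives the monic gcd t^3 − 14t + 245.
Cancel t^3 − 14t + 245 from numerator and denominator to get the reduced form.

(−t + 1)/(2t − 14)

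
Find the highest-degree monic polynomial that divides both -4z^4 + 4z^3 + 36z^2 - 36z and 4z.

By polynomial division,
  -4z^4 + 4z^3 + 36z^2 - 36z = (-z^3 + z^2 + 9z - 9)(4z) + (0)
Last nonzero remainder: 4z. Dividing through by 4 gives the monic gcd z.

z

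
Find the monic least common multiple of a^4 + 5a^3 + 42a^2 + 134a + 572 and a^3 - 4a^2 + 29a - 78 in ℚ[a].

Euclidean algorithm in ℚ[a]:
  a^4 + 5a^3 + 42a^2 + 134a + 572 = (a + 9)(a^3 - 4a^2 + 29a - 78) + (49a^2 - 49a + 1274)
  a^3 - 4a^2 + 29a - 78 = ((1/49)a - 3/49)(49a^2 - 49a + 1274) + (0)
Last nonzero remainder: 49a^2 - 49a + 1274. Dividing through by 49 gives the monic gcd a^2 - a + 26.
Then lcm(f, g) = f·g / gcd(f, g); expanding and making the result monic gives the answer.

a^5 + 2a^4 + 27a^3 + 8a^2 + 170a - 1716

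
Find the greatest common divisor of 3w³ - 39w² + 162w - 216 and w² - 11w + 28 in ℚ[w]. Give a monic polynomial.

w - 4

Repeated division with remainder:
  3w³ - 39w² + 162w - 216 = (3w - 6)(w² - 11w + 28) + (12w - 48)
  w² - 11w + 28 = ((1/12)w - 7/12)(12w - 48) + (0)
Last nonzero remainder: 12w - 48. Dividing through by 12 gives the monic gcd w - 4.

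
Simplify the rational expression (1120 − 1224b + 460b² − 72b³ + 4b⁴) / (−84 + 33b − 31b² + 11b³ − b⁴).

(−40 + 28b − 4b²)/(3 + b²)

Euclidean algorithm in ℚ[b]:
  4b⁴ − 72b³ + 460b² − 1224b + 1120 = (−4)(−b⁴ + 11b³ − 31b² + 33b − 84) + (−28b³ + 336b² − 1092b + 784)
  −b⁴ + 11b³ − 31b² + 33b − 84 = ((1/28)b + 1/28)(−28b³ + 336b² − 1092b + 784) + (−4b² + 44b − 112)
  −28b³ + 336b² − 1092b + 784 = (7b − 7)(−4b² + 44b − 112) + (0)
Last nonzero remainder: −4b² + 44b − 112. Dividing through by −4 gives the monic gcd b² − 11b + 28.
Cancel b² − 11b + 28 from numerator and denominator to get the reduced form.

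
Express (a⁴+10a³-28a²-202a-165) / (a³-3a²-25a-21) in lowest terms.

By polynomial division,
  a⁴+10a³-28a²-202a-165 = (a+13)(a³-3a²-25a-21) + (36a²+144a+108)
  a³-3a²-25a-21 = ((1/36)a-7/36)(36a²+144a+108) + (0)
Last nonzero remainder: 36a²+144a+108. Dividing through by 36 gives the monic gcd a²+4a+3.
Cancel a²+4a+3 from numerator and denominator to get the reduced form.

(a²+6a-55)/(a-7)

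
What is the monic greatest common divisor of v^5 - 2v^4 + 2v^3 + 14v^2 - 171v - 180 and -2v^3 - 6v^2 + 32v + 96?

v^2 - v - 12

Apply the Euclidean algorithm:
  v^5 - 2v^4 + 2v^3 + 14v^2 - 171v - 180 = (-(1/2)v^2 + (5/2)v - 33/2)(-2v^3 - 6v^2 + 32v + 96) + (-117v^2 + 117v + 1404)
  -2v^3 - 6v^2 + 32v + 96 = ((2/117)v + 8/117)(-117v^2 + 117v + 1404) + (0)
Last nonzero remainder: -117v^2 + 117v + 1404. Dividing through by -117 gives the monic gcd v^2 - v - 12.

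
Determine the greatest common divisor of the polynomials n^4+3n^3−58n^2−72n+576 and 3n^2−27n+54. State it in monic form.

n^2−9n+18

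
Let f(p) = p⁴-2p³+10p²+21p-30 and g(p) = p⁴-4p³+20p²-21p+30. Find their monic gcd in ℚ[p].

p²-3p+15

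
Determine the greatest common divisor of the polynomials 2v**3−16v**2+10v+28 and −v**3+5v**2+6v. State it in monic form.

Apply the Euclidean algorithm:
  2v**3−16v**2+10v+28 = (−2)(−v**3+5v**2+6v) + (−6v**2+22v+28)
  −v**3+5v**2+6v = ((1/6)v−2/9)(−6v**2+22v+28) + ((56/9)v+56/9)
  −6v**2+22v+28 = (−(27/28)v+9/2)((56/9)v+56/9) + (0)
Last nonzero remainder: (56/9)v+56/9. Dividing through by 56/9 gives the monic gcd v+1.

v+1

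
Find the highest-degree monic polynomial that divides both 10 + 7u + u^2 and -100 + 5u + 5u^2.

5 + u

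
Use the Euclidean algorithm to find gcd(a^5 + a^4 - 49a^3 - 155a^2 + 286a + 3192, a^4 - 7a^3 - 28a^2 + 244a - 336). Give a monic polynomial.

a^3 - 5a^2 - 38a + 168

Repeated division with remainder:
  a^5 + a^4 - 49a^3 - 155a^2 + 286a + 3192 = (a + 8)(a^4 - 7a^3 - 28a^2 + 244a - 336) + (35a^3 - 175a^2 - 1330a + 5880)
  a^4 - 7a^3 - 28a^2 + 244a - 336 = ((1/35)a - 2/35)(35a^3 - 175a^2 - 1330a + 5880) + (0)
Last nonzero remainder: 35a^3 - 175a^2 - 1330a + 5880. Dividing through by 35 gives the monic gcd a^3 - 5a^2 - 38a + 168.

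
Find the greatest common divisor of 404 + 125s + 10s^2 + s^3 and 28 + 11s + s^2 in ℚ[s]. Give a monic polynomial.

4 + s

Euclidean algorithm in ℚ[s]:
  s^3 + 10s^2 + 125s + 404 = (s - 1)(s^2 + 11s + 28) + (108s + 432)
  s^2 + 11s + 28 = ((1/108)s + 7/108)(108s + 432) + (0)
Last nonzero remainder: 108s + 432. Dividing through by 108 gives the monic gcd s + 4.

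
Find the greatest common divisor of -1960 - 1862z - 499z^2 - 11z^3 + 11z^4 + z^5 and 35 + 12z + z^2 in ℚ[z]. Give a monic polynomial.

Euclidean algorithm in ℚ[z]:
  z^5 + 11z^4 - 11z^3 - 499z^2 - 1862z - 1960 = (z^3 - z^2 - 34z - 56)(z^2 + 12z + 35) + (0)
The last nonzero remainder z^2 + 12z + 35 is already monic.

35 + 12z + z^2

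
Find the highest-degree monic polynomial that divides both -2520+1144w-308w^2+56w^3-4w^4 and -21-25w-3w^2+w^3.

Repeated division with remainder:
  -4w^4+56w^3-308w^2+1144w-2520 = (-4w+44)(w^3-3w^2-25w-21) + (-276w^2+2160w-1596)
  w^3-3w^2-25w-21 = (-(1/276)w-37/2116)(-276w^2+2160w-1596) + ((3696/529)w-25872/529)
  -276w^2+2160w-1596 = (-(12167/308)w+10051/308)((3696/529)w-25872/529) + (0)
Last nonzero remainder: (3696/529)w-25872/529. Dividing through by 3696/529 gives the monic gcd w-7.

-7+w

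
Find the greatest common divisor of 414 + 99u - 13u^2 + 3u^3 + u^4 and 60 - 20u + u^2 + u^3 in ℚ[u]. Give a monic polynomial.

6 + u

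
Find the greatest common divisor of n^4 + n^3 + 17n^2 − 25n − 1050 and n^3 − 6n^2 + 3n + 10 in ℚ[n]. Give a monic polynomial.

Apply the Euclidean algorithm:
  n^4 + n^3 + 17n^2 − 25n − 1050 = (n + 7)(n^3 − 6n^2 + 3n + 10) + (56n^2 − 56n − 1120)
  n^3 − 6n^2 + 3n + 10 = ((1/56)n − 5/56)(56n^2 − 56n − 1120) + (18n − 90)
  56n^2 − 56n − 1120 = ((28/9)n + 112/9)(18n − 90) + (0)
Last nonzero remainder: 18n − 90. Dividing through by 18 gives the monic gcd n − 5.

n − 5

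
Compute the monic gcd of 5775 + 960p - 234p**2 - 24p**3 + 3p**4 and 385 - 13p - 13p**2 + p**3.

385 - 13p - 13p**2 + p**3

By polynomial division,
  3p**4 - 24p**3 - 234p**2 + 960p + 5775 = (3p + 15)(p**3 - 13p**2 - 13p + 385) + (0)
The last nonzero remainder p**3 - 13p**2 - 13p + 385 is already monic.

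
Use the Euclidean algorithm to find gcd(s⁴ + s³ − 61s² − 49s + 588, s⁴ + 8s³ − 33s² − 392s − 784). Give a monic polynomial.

s³ + 4s² − 49s − 196

Euclidean algorithm in ℚ[s]:
  s⁴ + s³ − 61s² − 49s + 588 = (s⁴ + 8s³ − 33s² − 392s − 784) + (−7s³ − 28s² + 343s + 1372)
  s⁴ + 8s³ − 33s² − 392s − 784 = (−(1/7)s − 4/7)(−7s³ − 28s² + 343s + 1372) + (0)
Last nonzero remainder: −7s³ − 28s² + 343s + 1372. Dividing through by −7 gives the monic gcd s³ + 4s² − 49s − 196.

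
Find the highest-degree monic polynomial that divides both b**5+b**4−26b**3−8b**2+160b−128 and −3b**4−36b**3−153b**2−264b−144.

b**2+8b+16

Apply the Euclidean algorithm:
  b**5+b**4−26b**3−8b**2+160b−128 = (−(1/3)b+11/3)(−3b**4−36b**3−153b**2−264b−144) + (55b**3+465b**2+1080b+400)
  −3b**4−36b**3−153b**2−264b−144 = (−(3/55)b−117/605)(55b**3+465b**2+1080b+400) + (−(504/121)b**2−(4032/121)b−8064/121)
  55b**3+465b**2+1080b+400 = (−(6655/504)b−3025/504)(−(504/121)b**2−(4032/121)b−8064/121) + (0)
Last nonzero remainder: −(504/121)b**2−(4032/121)b−8064/121. Dividing through by −504/121 gives the monic gcd b**2+8b+16.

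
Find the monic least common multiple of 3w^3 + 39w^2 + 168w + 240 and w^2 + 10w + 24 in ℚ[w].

w^4 + 19w^3 + 134w^2 + 416w + 480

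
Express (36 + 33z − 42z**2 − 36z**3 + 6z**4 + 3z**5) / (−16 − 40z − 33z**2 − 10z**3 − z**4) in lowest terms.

(−9 + 12z − 3z**2)/(4 + z)

Apply the Euclidean algorithm:
  3z**5 + 6z**4 − 36z**3 − 42z**2 + 33z + 36 = (−3z + 24)(−z**4 − 10z**3 − 33z**2 − 40z − 16) + (105z**3 + 630z**2 + 945z + 420)
  −z**4 − 10z**3 − 33z**2 − 40z − 16 = (−(1/105)z − 4/105)(105z**3 + 630z**2 + 945z + 420) + (0)
Last nonzero remainder: 105z**3 + 630z**2 + 945z + 420. Dividing through by 105 gives the monic gcd z**3 + 6z**2 + 9z + 4.
Cancel z**3 + 6z**2 + 9z + 4 from numerator and denominator to get the reduced form.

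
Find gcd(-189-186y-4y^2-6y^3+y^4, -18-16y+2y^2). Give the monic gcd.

-9-8y+y^2

Apply the Euclidean algorithm:
  y^4-6y^3-4y^2-186y-189 = ((1/2)y^2+y+21/2)(2y^2-16y-18) + (0)
Last nonzero remainder: 2y^2-16y-18. Dividing through by 2 gives the monic gcd y^2-8y-9.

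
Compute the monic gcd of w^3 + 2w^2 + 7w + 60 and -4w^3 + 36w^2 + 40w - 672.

w + 4

Apply the Euclidean algorithm:
  w^3 + 2w^2 + 7w + 60 = (-1/4)(-4w^3 + 36w^2 + 40w - 672) + (11w^2 + 17w - 108)
  -4w^3 + 36w^2 + 40w - 672 = (-(4/11)w + 464/121)(11w^2 + 17w - 108) + (-(7800/121)w - 31200/121)
  11w^2 + 17w - 108 = (-(1331/7800)w + 1089/2600)(-(7800/121)w - 31200/121) + (0)
Last nonzero remainder: -(7800/121)w - 31200/121. Dividing through by -7800/121 gives the monic gcd w + 4.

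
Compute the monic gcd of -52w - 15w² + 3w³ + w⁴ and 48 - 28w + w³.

-4 + w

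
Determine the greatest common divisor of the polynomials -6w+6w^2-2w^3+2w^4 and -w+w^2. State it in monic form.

Repeated division with remainder:
  2w^4-2w^3+6w^2-6w = (2w^2+6)(w^2-w) + (0)
The last nonzero remainder w^2-w is already monic.

-w+w^2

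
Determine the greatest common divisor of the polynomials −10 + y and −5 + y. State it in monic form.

1

By polynomial division,
  y − 10 = (y − 5) + (−5)
  y − 5 = (−(1/5)y + 1)(−5) + (0)
The last nonzero remainder is the constant −5, so the polynomials are coprime and gcd = 1.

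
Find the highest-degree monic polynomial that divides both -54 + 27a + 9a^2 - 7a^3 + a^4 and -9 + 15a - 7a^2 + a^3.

9 - 6a + a^2

Repeated division with remainder:
  a^4 - 7a^3 + 9a^2 + 27a - 54 = (a)(a^3 - 7a^2 + 15a - 9) + (-6a^2 + 36a - 54)
  a^3 - 7a^2 + 15a - 9 = (-(1/6)a + 1/6)(-6a^2 + 36a - 54) + (0)
Last nonzero remainder: -6a^2 + 36a - 54. Dividing through by -6 gives the monic gcd a^2 - 6a + 9.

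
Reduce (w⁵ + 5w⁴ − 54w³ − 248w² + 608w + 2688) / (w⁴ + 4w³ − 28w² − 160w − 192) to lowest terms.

Repeated division with remainder:
  w⁵ + 5w⁴ − 54w³ − 248w² + 608w + 2688 = (w + 1)(w⁴ + 4w³ − 28w² − 160w − 192) + (−30w³ − 60w² + 960w + 2880)
  w⁴ + 4w³ − 28w² − 160w − 192 = (−(1/30)w − 1/15)(−30w³ − 60w² + 960w + 2880) + (0)
Last nonzero remainder: −30w³ − 60w² + 960w + 2880. Dividing through by −30 gives the monic gcd w³ + 2w² − 32w − 96.
Cancel w³ + 2w² − 32w − 96 from numerator and denominator to get the reduced form.

(w² + 3w − 28)/(w + 2)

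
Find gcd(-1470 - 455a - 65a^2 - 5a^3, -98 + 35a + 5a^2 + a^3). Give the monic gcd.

By polynomial division,
  -5a^3 - 65a^2 - 455a - 1470 = (-5)(a^3 + 5a^2 + 35a - 98) + (-40a^2 - 280a - 1960)
  a^3 + 5a^2 + 35a - 98 = (-(1/40)a + 1/20)(-40a^2 - 280a - 1960) + (0)
Last nonzero remainder: -40a^2 - 280a - 1960. Dividing through by -40 gives the monic gcd a^2 + 7a + 49.

49 + 7a + a^2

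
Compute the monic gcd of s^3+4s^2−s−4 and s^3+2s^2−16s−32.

s+4

Apply the Euclidean algorithm:
  s^3+4s^2−s−4 = (s^3+2s^2−16s−32) + (2s^2+15s+28)
  s^3+2s^2−16s−32 = ((1/2)s−11/4)(2s^2+15s+28) + ((45/4)s+45)
  2s^2+15s+28 = ((8/45)s+28/45)((45/4)s+45) + (0)
Last nonzero remainder: (45/4)s+45. Dividing through by 45/4 gives the monic gcd s+4.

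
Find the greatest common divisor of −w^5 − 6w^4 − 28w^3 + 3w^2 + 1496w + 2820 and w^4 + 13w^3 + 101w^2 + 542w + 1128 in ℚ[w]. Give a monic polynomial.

w^3 + 9w^2 + 65w + 282

By polynomial division,
  −w^5 − 6w^4 − 28w^3 + 3w^2 + 1496w + 2820 = (−w + 7)(w^4 + 13w^3 + 101w^2 + 542w + 1128) + (−18w^3 − 162w^2 − 1170w − 5076)
  w^4 + 13w^3 + 101w^2 + 542w + 1128 = (−(1/18)w − 2/9)(−18w^3 − 162w^2 − 1170w − 5076) + (0)
Last nonzero remainder: −18w^3 − 162w^2 − 1170w − 5076. Dividing through by −18 gives the monic gcd w^3 + 9w^2 + 65w + 282.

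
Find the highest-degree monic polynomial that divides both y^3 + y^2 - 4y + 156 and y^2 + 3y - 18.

Repeated division with remainder:
  y^3 + y^2 - 4y + 156 = (y - 2)(y^2 + 3y - 18) + (20y + 120)
  y^2 + 3y - 18 = ((1/20)y - 3/20)(20y + 120) + (0)
Last nonzero remainder: 20y + 120. Dividing through by 20 gives the monic gcd y + 6.

y + 6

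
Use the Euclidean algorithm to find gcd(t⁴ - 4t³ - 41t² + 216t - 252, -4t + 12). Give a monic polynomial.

Euclidean algorithm in ℚ[t]:
  t⁴ - 4t³ - 41t² + 216t - 252 = (-(1/4)t³ + (1/4)t² + 11t - 21)(-4t + 12) + (0)
Last nonzero remainder: -4t + 12. Dividing through by -4 gives the monic gcd t - 3.

t - 3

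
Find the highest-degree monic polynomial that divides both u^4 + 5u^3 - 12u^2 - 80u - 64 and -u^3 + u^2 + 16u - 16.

u^2 - 16

Apply the Euclidean algorithm:
  u^4 + 5u^3 - 12u^2 - 80u - 64 = (-u - 6)(-u^3 + u^2 + 16u - 16) + (10u^2 - 160)
  -u^3 + u^2 + 16u - 16 = (-(1/10)u + 1/10)(10u^2 - 160) + (0)
Last nonzero remainder: 10u^2 - 160. Dividing through by 10 gives the monic gcd u^2 - 16.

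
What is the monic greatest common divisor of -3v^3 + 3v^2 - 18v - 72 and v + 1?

1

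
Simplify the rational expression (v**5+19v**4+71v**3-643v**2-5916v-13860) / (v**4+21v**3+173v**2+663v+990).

Euclidean algorithm in ℚ[v]:
  v**5+19v**4+71v**3-643v**2-5916v-13860 = (v-2)(v**4+21v**3+173v**2+663v+990) + (-60v**3-960v**2-5580v-11880)
  v**4+21v**3+173v**2+663v+990 = (-(1/60)v-1/12)(-60v**3-960v**2-5580v-11880) + (0)
Last nonzero remainder: -60v**3-960v**2-5580v-11880. Dividing through by -60 gives the monic gcd v**3+16v**2+93v+198.
Cancel v**3+16v**2+93v+198 from numerator and denominator to get the reduced form.

(v**2+3v-70)/(v+5)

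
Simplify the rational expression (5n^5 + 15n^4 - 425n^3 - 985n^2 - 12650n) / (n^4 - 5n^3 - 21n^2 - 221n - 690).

Repeated division with remainder:
  5n^5 + 15n^4 - 425n^3 - 985n^2 - 12650n = (5n + 40)(n^4 - 5n^3 - 21n^2 - 221n - 690) + (-120n^3 + 960n^2 - 360n + 27600)
  n^4 - 5n^3 - 21n^2 - 221n - 690 = (-(1/120)n - 1/40)(-120n^3 + 960n^2 - 360n + 27600) + (0)
Last nonzero remainder: -120n^3 + 960n^2 - 360n + 27600. Dividing through by -120 gives the monic gcd n^3 - 8n^2 + 3n - 230.
Cancel n^3 - 8n^2 + 3n - 230 from numerator and denominator to get the reduced form.

(5n^2 + 55n)/(n + 3)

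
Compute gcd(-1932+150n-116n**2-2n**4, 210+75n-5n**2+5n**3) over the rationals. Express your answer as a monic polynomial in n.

21-3n+n**2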